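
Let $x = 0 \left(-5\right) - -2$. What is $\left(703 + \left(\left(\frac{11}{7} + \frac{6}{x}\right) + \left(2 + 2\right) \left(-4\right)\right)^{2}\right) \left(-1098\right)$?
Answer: $- \frac{44850006}{49} \approx -9.1531 \cdot 10^{5}$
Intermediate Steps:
$x = 2$ ($x = 0 + 2 = 2$)
$\left(703 + \left(\left(\frac{11}{7} + \frac{6}{x}\right) + \left(2 + 2\right) \left(-4\right)\right)^{2}\right) \left(-1098\right) = \left(703 + \left(\left(\frac{11}{7} + \frac{6}{2}\right) + \left(2 + 2\right) \left(-4\right)\right)^{2}\right) \left(-1098\right) = \left(703 + \left(\left(11 \cdot \frac{1}{7} + 6 \cdot \frac{1}{2}\right) + 4 \left(-4\right)\right)^{2}\right) \left(-1098\right) = \left(703 + \left(\left(\frac{11}{7} + 3\right) - 16\right)^{2}\right) \left(-1098\right) = \left(703 + \left(\frac{32}{7} - 16\right)^{2}\right) \left(-1098\right) = \left(703 + \left(- \frac{80}{7}\right)^{2}\right) \left(-1098\right) = \left(703 + \frac{6400}{49}\right) \left(-1098\right) = \frac{40847}{49} \left(-1098\right) = - \frac{44850006}{49}$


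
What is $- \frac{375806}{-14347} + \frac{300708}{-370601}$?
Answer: $\frac{134959821730}{5317012547} \approx 25.383$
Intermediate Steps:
$- \frac{375806}{-14347} + \frac{300708}{-370601} = \left(-375806\right) \left(- \frac{1}{14347}\right) + 300708 \left(- \frac{1}{370601}\right) = \frac{375806}{14347} - \frac{300708}{370601} = \frac{134959821730}{5317012547}$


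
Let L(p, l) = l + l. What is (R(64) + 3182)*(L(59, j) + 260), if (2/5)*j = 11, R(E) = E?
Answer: 1022490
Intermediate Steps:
j = 55/2 (j = (5/2)*11 = 55/2 ≈ 27.500)
L(p, l) = 2*l
(R(64) + 3182)*(L(59, j) + 260) = (64 + 3182)*(2*(55/2) + 260) = 3246*(55 + 260) = 3246*315 = 1022490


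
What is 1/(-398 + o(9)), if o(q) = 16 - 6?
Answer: -1/388 ≈ -0.0025773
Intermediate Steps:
o(q) = 10
1/(-398 + o(9)) = 1/(-398 + 10) = 1/(-388) = -1/388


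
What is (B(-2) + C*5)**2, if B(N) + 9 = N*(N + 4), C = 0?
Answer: 169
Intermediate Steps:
B(N) = -9 + N*(4 + N) (B(N) = -9 + N*(N + 4) = -9 + N*(4 + N))
(B(-2) + C*5)**2 = ((-9 + (-2)**2 + 4*(-2)) + 0*5)**2 = ((-9 + 4 - 8) + 0)**2 = (-13 + 0)**2 = (-13)**2 = 169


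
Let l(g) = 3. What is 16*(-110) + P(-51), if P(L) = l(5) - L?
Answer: -1706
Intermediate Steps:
P(L) = 3 - L
16*(-110) + P(-51) = 16*(-110) + (3 - 1*(-51)) = -1760 + (3 + 51) = -1760 + 54 = -1706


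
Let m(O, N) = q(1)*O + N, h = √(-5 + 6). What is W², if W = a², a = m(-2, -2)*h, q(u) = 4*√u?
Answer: 10000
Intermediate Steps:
h = 1 (h = √1 = 1)
m(O, N) = N + 4*O (m(O, N) = (4*√1)*O + N = (4*1)*O + N = 4*O + N = N + 4*O)
a = -10 (a = (-2 + 4*(-2))*1 = (-2 - 8)*1 = -10*1 = -10)
W = 100 (W = (-10)² = 100)
W² = 100² = 10000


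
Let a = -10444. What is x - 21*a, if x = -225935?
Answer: -6611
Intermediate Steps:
x - 21*a = -225935 - 21*(-10444) = -225935 + 219324 = -6611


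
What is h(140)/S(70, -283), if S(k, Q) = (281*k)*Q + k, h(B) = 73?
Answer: -73/5566540 ≈ -1.3114e-5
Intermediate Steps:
S(k, Q) = k + 281*Q*k (S(k, Q) = 281*Q*k + k = k + 281*Q*k)
h(140)/S(70, -283) = 73/((70*(1 + 281*(-283)))) = 73/((70*(1 - 79523))) = 73/((70*(-79522))) = 73/(-5566540) = 73*(-1/5566540) = -73/5566540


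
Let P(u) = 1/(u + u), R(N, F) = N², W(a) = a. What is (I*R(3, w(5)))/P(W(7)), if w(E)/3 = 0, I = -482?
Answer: -60732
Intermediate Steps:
w(E) = 0 (w(E) = 3*0 = 0)
P(u) = 1/(2*u)
(I*R(3, w(5)))/P(W(7)) = (-482*3²)/(((½)/7)) = (-482*9)/(((½)*(⅐))) = -4338/1/14 = -4338*14 = -60732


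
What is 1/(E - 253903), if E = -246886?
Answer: -1/500789 ≈ -1.9969e-6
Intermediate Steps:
1/(E - 253903) = 1/(-246886 - 253903) = 1/(-500789) = -1/500789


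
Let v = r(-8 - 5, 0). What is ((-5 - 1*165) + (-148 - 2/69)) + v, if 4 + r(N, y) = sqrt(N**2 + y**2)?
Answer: -21323/69 ≈ -309.03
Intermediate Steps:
r(N, y) = -4 + sqrt(N**2 + y**2)
v = 9 (v = -4 + sqrt((-8 - 5)**2 + 0**2) = -4 + sqrt((-13)**2 + 0) = -4 + sqrt(169 + 0) = -4 + sqrt(169) = -4 + 13 = 9)
((-5 - 1*165) + (-148 - 2/69)) + v = ((-5 - 1*165) + (-148 - 2/69)) + 9 = ((-5 - 165) + (-148 - 2*1/69)) + 9 = (-170 + (-148 - 2/69)) + 9 = (-170 - 10214/69) + 9 = -21944/69 + 9 = -21323/69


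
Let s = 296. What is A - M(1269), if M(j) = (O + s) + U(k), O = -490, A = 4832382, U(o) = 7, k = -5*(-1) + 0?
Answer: 4832569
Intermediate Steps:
k = 5 (k = 5 + 0 = 5)
M(j) = -187 (M(j) = (-490 + 296) + 7 = -194 + 7 = -187)
A - M(1269) = 4832382 - 1*(-187) = 4832382 + 187 = 4832569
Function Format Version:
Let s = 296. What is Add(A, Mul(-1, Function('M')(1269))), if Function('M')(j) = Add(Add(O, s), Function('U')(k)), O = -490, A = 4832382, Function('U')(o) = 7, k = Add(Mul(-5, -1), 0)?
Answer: 4832569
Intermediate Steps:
k = 5 (k = Add(5, 0) = 5)
Function('M')(j) = -187 (Function('M')(j) = Add(Add(-490, 296), 7) = Add(-194, 7) = -187)
Add(A, Mul(-1, Function('M')(1269))) = Add(4832382, Mul(-1, -187)) = Add(4832382, 187) = 4832569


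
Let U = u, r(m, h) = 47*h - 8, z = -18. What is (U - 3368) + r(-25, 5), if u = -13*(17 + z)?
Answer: -3128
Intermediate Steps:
r(m, h) = -8 + 47*h
u = 13 (u = -13*(17 - 18) = -13*(-1) = 13)
U = 13
(U - 3368) + r(-25, 5) = (13 - 3368) + (-8 + 47*5) = -3355 + (-8 + 235) = -3355 + 227 = -3128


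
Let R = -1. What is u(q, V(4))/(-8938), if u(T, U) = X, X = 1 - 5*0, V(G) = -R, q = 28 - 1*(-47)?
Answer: -1/8938 ≈ -0.00011188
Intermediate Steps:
q = 75 (q = 28 + 47 = 75)
V(G) = 1 (V(G) = -1*(-1) = 1)
X = 1 (X = 1 + 0 = 1)
u(T, U) = 1
u(q, V(4))/(-8938) = 1/(-8938) = 1*(-1/8938) = -1/8938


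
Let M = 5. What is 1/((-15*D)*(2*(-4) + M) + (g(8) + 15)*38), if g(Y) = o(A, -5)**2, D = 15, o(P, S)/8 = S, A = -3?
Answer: 1/62045 ≈ 1.6117e-5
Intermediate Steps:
o(P, S) = 8*S
g(Y) = 1600 (g(Y) = (8*(-5))**2 = (-40)**2 = 1600)
1/((-15*D)*(2*(-4) + M) + (g(8) + 15)*38) = 1/((-15*15)*(2*(-4) + 5) + (1600 + 15)*38) = 1/(-225*(-8 + 5) + 1615*38) = 1/(-225*(-3) + 61370) = 1/(675 + 61370) = 1/62045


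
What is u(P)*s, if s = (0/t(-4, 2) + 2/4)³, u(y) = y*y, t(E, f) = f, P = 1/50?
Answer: 1/20000 ≈ 5.0000e-5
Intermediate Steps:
P = 1/50 ≈ 0.020000
u(y) = y²
s = ⅛ (s = (0/2 + 2/4)³ = (0*(½) + 2*(¼))³ = (0 + ½)³ = (½)³ = ⅛ ≈ 0.12500)
u(P)*s = (1/50)²*(⅛) = (1/2500)*(⅛) = 1/20000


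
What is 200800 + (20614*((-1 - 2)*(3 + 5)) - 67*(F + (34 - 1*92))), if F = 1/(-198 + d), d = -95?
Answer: -84984583/293 ≈ -2.9005e+5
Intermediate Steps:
F = -1/293 (F = 1/(-198 - 95) = 1/(-293) = -1/293 ≈ -0.0034130)
200800 + (20614*((-1 - 2)*(3 + 5)) - 67*(F + (34 - 1*92))) = 200800 + (20614*((-1 - 2)*(3 + 5)) - 67*(-1/293 + (34 - 1*92))) = 200800 + (20614*(-3*8) - 67*(-1/293 + (34 - 92))) = 200800 + (20614*(-24) - 67*(-1/293 - 58)) = 200800 + (-494736 - 67*(-16995/293)) = 200800 + (-494736 + 1138665/293) = 200800 - 143818983/293 = -84984583/293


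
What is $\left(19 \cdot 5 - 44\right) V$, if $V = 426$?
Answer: $21726$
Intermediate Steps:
$\left(19 \cdot 5 - 44\right) V = \left(19 \cdot 5 - 44\right) 426 = \left(95 - 44\right) 426 = 51 \cdot 426 = 21726$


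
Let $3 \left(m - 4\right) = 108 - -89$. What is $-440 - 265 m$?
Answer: $- \frac{56705}{3} \approx -18902.0$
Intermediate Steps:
$m = \frac{209}{3}$ ($m = 4 + \frac{108 - -89}{3} = 4 + \frac{108 + 89}{3} = 4 + \frac{1}{3} \cdot 197 = 4 + \frac{197}{3} = \frac{209}{3} \approx 69.667$)
$-440 - 265 m = -440 - \frac{55385}{3} = - \frac{56705}{3}$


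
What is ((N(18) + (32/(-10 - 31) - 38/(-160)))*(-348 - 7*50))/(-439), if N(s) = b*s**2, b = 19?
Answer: 7046274751/719960 ≈ 9787.0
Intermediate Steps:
N(s) = 19*s**2
((N(18) + (32/(-10 - 31) - 38/(-160)))*(-348 - 7*50))/(-439) = ((19*18**2 + (32/(-10 - 31) - 38/(-160)))*(-348 - 7*50))/(-439) = ((19*324 + (32/(-41) - 38*(-1/160)))*(-348 - 350))*(-1/439) = ((6156 + (32*(-1/41) + 19/80))*(-698))*(-1/439) = ((6156 + (-32/41 + 19/80))*(-698))*(-1/439) = ((6156 - 1781/3280)*(-698))*(-1/439) = ((20189899/3280)*(-698))*(-1/439) = -7046274751/1640*(-1/439) = 7046274751/719960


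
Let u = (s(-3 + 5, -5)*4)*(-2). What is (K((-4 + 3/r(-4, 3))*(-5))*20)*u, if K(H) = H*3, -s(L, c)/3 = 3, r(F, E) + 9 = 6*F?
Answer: 972000/11 ≈ 88364.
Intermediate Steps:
r(F, E) = -9 + 6*F
s(L, c) = -9 (s(L, c) = -3*3 = -9)
u = 72 (u = -9*4*(-2) = -36*(-2) = 72)
K(H) = 3*H
(K((-4 + 3/r(-4, 3))*(-5))*20)*u = ((3*((-4 + 3/(-9 + 6*(-4)))*(-5)))*20)*72 = ((3*((-4 + 3/(-9 - 24))*(-5)))*20)*72 = ((3*((-4 + 3/(-33))*(-5)))*20)*72 = ((3*((-4 + 3*(-1/33))*(-5)))*20)*72 = ((3*((-4 - 1/11)*(-5)))*20)*72 = ((3*(-45/11*(-5)))*20)*72 = ((3*(225/11))*20)*72 = ((675/11)*20)*72 = (13500/11)*72 = 972000/11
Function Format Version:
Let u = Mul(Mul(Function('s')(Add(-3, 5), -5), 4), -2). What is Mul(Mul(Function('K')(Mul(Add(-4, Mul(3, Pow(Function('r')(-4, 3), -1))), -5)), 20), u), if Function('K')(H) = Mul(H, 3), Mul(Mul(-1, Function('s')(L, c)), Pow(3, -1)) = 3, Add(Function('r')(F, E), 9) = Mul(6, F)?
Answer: Rational(972000, 11) ≈ 88364.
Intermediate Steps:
Function('r')(F, E) = Add(-9, Mul(6, F))
Function('s')(L, c) = -9 (Function('s')(L, c) = Mul(-3, 3) = -9)
u = 72 (u = Mul(Mul(-9, 4), -2) = Mul(-36, -2) = 72)
Function('K')(H) = Mul(3, H)
Mul(Mul(Function('K')(Mul(Add(-4, Mul(3, Pow(Function('r')(-4, 3), -1))), -5)), 20), u) = Mul(Mul(Mul(3, Mul(Add(-4, Mul(3, Pow(Add(-9, Mul(6, -4)), -1))), -5)), 20), 72) = Mul(Mul(Mul(3, Mul(Add(-4, Mul(3, Pow(Add(-9, -24), -1))), -5)), 20), 72) = Mul(Mul(Mul(3, Mul(Add(-4, Mul(3, Pow(-33, -1))), -5)), 20), 72) = Mul(Mul(Mul(3, Mul(Add(-4, Mul(3, Rational(-1, 33))), -5)), 20), 72) = Mul(Mul(Mul(3, Mul(Add(-4, Rational(-1, 11)), -5)), 20), 72) = Mul(Mul(Mul(3, Mul(Rational(-45, 11), -5)), 20), 72) = Mul(Mul(Mul(3, Rational(225, 11)), 20), 72) = Mul(Mul(Rational(675, 11), 20), 72) = Mul(Rational(13500, 11), 72) = Rational(972000, 11)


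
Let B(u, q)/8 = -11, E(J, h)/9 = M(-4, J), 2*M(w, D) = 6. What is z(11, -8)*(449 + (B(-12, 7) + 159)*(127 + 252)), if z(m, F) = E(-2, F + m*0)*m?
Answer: 8125326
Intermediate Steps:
M(w, D) = 3 (M(w, D) = (½)*6 = 3)
E(J, h) = 27 (E(J, h) = 9*3 = 27)
B(u, q) = -88 (B(u, q) = 8*(-11) = -88)
z(m, F) = 27*m
z(11, -8)*(449 + (B(-12, 7) + 159)*(127 + 252)) = (27*11)*(449 + (-88 + 159)*(127 + 252)) = 297*(449 + 71*379) = 297*(449 + 26909) = 297*27358 = 8125326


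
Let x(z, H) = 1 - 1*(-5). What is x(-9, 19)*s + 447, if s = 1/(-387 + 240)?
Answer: 21901/49 ≈ 446.96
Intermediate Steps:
x(z, H) = 6 (x(z, H) = 1 + 5 = 6)
s = -1/147 (s = 1/(-147) = -1/147 ≈ -0.0068027)
x(-9, 19)*s + 447 = 6*(-1/147) + 447 = -2/49 + 447 = 21901/49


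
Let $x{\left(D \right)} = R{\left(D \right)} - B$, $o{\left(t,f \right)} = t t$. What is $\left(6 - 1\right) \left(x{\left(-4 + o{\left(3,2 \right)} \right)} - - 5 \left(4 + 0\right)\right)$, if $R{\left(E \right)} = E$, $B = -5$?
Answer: $150$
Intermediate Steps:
$o{\left(t,f \right)} = t^{2}$
$x{\left(D \right)} = 5 + D$ ($x{\left(D \right)} = D - -5 = D + 5 = 5 + D$)
$\left(6 - 1\right) \left(x{\left(-4 + o{\left(3,2 \right)} \right)} - - 5 \left(4 + 0\right)\right) = \left(6 - 1\right) \left(\left(5 - \left(4 - 3^{2}\right)\right) - - 5 \left(4 + 0\right)\right) = \left(6 - 1\right) \left(\left(5 + \left(-4 + 9\right)\right) - \left(-5\right) 4\right) = 5 \left(\left(5 + 5\right) - -20\right) = 5 \left(10 + 20\right) = 5 \cdot 30 = 150$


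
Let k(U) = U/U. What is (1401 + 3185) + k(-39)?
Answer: 4587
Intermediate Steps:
k(U) = 1
(1401 + 3185) + k(-39) = (1401 + 3185) + 1 = 4586 + 1 = 4587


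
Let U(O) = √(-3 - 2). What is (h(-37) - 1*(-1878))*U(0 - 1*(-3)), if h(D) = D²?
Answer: 3247*I*√5 ≈ 7260.5*I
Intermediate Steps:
U(O) = I*√5 (U(O) = √(-5) = I*√5)
(h(-37) - 1*(-1878))*U(0 - 1*(-3)) = ((-37)² - 1*(-1878))*(I*√5) = (1369 + 1878)*(I*√5) = 3247*(I*√5) = 3247*I*√5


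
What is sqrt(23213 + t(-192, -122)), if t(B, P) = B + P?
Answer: sqrt(22899) ≈ 151.32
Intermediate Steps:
sqrt(23213 + t(-192, -122)) = sqrt(23213 + (-192 - 122)) = sqrt(23213 - 314) = sqrt(22899)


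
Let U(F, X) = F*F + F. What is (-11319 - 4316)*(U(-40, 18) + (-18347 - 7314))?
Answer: 376819135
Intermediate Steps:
U(F, X) = F + F² (U(F, X) = F² + F = F + F²)
(-11319 - 4316)*(U(-40, 18) + (-18347 - 7314)) = (-11319 - 4316)*(-40*(1 - 40) + (-18347 - 7314)) = -15635*(-40*(-39) - 25661) = -15635*(1560 - 25661) = -15635*(-24101) = 376819135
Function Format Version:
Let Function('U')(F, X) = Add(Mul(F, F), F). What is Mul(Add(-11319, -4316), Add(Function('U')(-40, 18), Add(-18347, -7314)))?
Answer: 376819135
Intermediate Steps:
Function('U')(F, X) = Add(F, Pow(F, 2)) (Function('U')(F, X) = Add(Pow(F, 2), F) = Add(F, Pow(F, 2)))
Mul(Add(-11319, -4316), Add(Function('U')(-40, 18), Add(-18347, -7314))) = Mul(Add(-11319, -4316), Add(Mul(-40, Add(1, -40)), Add(-18347, -7314))) = Mul(-15635, Add(Mul(-40, -39), -25661)) = Mul(-15635, Add(1560, -25661)) = Mul(-15635, -24101) = 376819135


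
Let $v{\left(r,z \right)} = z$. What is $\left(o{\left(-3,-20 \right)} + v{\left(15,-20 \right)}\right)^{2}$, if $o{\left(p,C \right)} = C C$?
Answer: $144400$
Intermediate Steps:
$o{\left(p,C \right)} = C^{2}$
$\left(o{\left(-3,-20 \right)} + v{\left(15,-20 \right)}\right)^{2} = \left(\left(-20\right)^{2} - 20\right)^{2} = \left(400 - 20\right)^{2} = 380^{2} = 144400$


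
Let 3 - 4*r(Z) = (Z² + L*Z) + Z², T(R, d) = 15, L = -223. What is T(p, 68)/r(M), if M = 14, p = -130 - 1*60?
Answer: 20/911 ≈ 0.021954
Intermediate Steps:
p = -190 (p = -130 - 60 = -190)
r(Z) = ¾ - Z²/2 + 223*Z/4 (r(Z) = ¾ - ((Z² - 223*Z) + Z²)/4 = ¾ - (-223*Z + 2*Z²)/4 = ¾ + (-Z²/2 + 223*Z/4) = ¾ - Z²/2 + 223*Z/4)
T(p, 68)/r(M) = 15/(¾ - ½*14² + (223/4)*14) = 15/(¾ - ½*196 + 1561/2) = 15/(¾ - 98 + 1561/2) = 15/(2733/4) = 15*(4/2733) = 20/911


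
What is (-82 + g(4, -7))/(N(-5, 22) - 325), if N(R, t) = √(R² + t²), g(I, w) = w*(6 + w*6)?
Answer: -27625/52558 - 85*√509/52558 ≈ -0.56210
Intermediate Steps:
g(I, w) = w*(6 + 6*w)
(-82 + g(4, -7))/(N(-5, 22) - 325) = (-82 + 6*(-7)*(1 - 7))/(√((-5)² + 22²) - 325) = (-82 + 6*(-7)*(-6))/(√(25 + 484) - 325) = (-82 + 252)/(√509 - 325) = 170/(-325 + √509)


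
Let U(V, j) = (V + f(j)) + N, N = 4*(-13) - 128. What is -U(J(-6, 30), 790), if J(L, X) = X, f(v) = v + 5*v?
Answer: -4590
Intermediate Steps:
f(v) = 6*v
N = -180 (N = -52 - 128 = -180)
U(V, j) = -180 + V + 6*j (U(V, j) = (V + 6*j) - 180 = -180 + V + 6*j)
-U(J(-6, 30), 790) = -(-180 + 30 + 6*790) = -(-180 + 30 + 4740) = -1*4590 = -4590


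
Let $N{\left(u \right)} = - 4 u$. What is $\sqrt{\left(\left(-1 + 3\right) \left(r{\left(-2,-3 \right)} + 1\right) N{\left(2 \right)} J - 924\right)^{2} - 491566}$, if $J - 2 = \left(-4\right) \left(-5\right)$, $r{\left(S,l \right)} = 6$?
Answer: $\sqrt{10986978} \approx 3314.7$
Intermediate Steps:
$J = 22$ ($J = 2 - -20 = 2 + 20 = 22$)
$\sqrt{\left(\left(-1 + 3\right) \left(r{\left(-2,-3 \right)} + 1\right) N{\left(2 \right)} J - 924\right)^{2} - 491566} = \sqrt{\left(\left(-1 + 3\right) \left(6 + 1\right) \left(\left(-4\right) 2\right) 22 - 924\right)^{2} - 491566} = \sqrt{\left(2 \cdot 7 \left(-8\right) 22 - 924\right)^{2} - 491566} = \sqrt{\left(14 \left(-8\right) 22 - 924\right)^{2} - 491566} = \sqrt{\left(\left(-112\right) 22 - 924\right)^{2} - 491566} = \sqrt{\left(-2464 - 924\right)^{2} - 491566} = \sqrt{\left(-3388\right)^{2} - 491566} = \sqrt{11478544 - 491566} = \sqrt{10986978}$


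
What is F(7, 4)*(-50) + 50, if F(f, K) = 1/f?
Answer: 300/7 ≈ 42.857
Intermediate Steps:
F(7, 4)*(-50) + 50 = -50/7 + 50 = 300/7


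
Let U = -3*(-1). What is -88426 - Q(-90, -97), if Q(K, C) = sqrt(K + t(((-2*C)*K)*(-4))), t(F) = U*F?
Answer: -88426 - 3*sqrt(23270) ≈ -88884.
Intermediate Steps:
U = 3
t(F) = 3*F
Q(K, C) = sqrt(K + 24*C*K) (Q(K, C) = sqrt(K + 3*(((-2*C)*K)*(-4))) = sqrt(K + 3*(-2*C*K*(-4))) = sqrt(K + 3*(8*C*K)) = sqrt(K + 24*C*K))
-88426 - Q(-90, -97) = -88426 - sqrt(-90*(1 + 24*(-97))) = -88426 - sqrt(-90*(1 - 2328)) = -88426 - sqrt(-90*(-2327)) = -88426 - sqrt(209430) = -88426 - 3*sqrt(23270)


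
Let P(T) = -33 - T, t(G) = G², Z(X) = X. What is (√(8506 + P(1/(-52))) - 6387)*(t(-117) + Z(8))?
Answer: -87482739 + 13697*√5727761/26 ≈ -8.6222e+7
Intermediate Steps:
(√(8506 + P(1/(-52))) - 6387)*(t(-117) + Z(8)) = (√(8506 + (-33 - 1/(-52))) - 6387)*((-117)² + 8) = (√(8506 + (-33 - 1*(-1/52))) - 6387)*(13689 + 8) = (√(8506 + (-33 + 1/52)) - 6387)*13697 = (√(8506 - 1715/52) - 6387)*13697 = (√(440597/52) - 6387)*13697 = (√5727761/26 - 6387)*13697 = (-6387 + √5727761/26)*13697 = -87482739 + 13697*√5727761/26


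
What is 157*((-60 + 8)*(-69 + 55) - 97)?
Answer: 99067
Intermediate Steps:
157*((-60 + 8)*(-69 + 55) - 97) = 157*(-52*(-14) - 97) = 157*(728 - 97) = 157*631 = 99067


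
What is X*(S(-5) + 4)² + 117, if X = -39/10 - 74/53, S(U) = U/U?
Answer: -1633/106 ≈ -15.406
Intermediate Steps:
S(U) = 1
X = -2807/530 (X = -39*⅒ - 74*1/53 = -39/10 - 74/53 = -2807/530 ≈ -5.2962)
X*(S(-5) + 4)² + 117 = -2807*(1 + 4)²/530 + 117 = -2807/530*5² + 117 = -2807/530*25 + 117 = -14035/106 + 117 = -1633/106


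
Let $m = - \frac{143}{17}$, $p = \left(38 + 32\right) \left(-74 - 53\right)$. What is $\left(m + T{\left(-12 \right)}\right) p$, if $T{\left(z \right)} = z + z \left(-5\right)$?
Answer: $- \frac{5982970}{17} \approx -3.5194 \cdot 10^{5}$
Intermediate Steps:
$p = -8890$ ($p = 70 \left(-127\right) = -8890$)
$T{\left(z \right)} = - 4 z$ ($T{\left(z \right)} = z - 5 z = - 4 z$)
$m = - \frac{143}{17}$ ($m = \left(-143\right) \frac{1}{17} = - \frac{143}{17} \approx -8.4118$)
$\left(m + T{\left(-12 \right)}\right) p = \left(- \frac{143}{17} - -48\right) \left(-8890\right) = \left(- \frac{143}{17} + 48\right) \left(-8890\right) = \frac{673}{17} \left(-8890\right) = - \frac{5982970}{17}$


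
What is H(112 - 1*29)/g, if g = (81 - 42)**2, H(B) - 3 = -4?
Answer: -1/1521 ≈ -0.00065746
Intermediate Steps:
H(B) = -1 (H(B) = 3 - 4 = -1)
g = 1521 (g = 39**2 = 1521)
H(112 - 1*29)/g = -1/1521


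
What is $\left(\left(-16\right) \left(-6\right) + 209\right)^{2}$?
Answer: $93025$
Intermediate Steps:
$\left(\left(-16\right) \left(-6\right) + 209\right)^{2} = \left(96 + 209\right)^{2} = 305^{2} = 93025$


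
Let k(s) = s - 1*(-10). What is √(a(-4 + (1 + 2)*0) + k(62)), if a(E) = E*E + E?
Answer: 2*√21 ≈ 9.1651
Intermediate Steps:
k(s) = 10 + s (k(s) = s + 10 = 10 + s)
a(E) = E + E² (a(E) = E² + E = E + E²)
√(a(-4 + (1 + 2)*0) + k(62)) = √((-4 + (1 + 2)*0)*(1 + (-4 + (1 + 2)*0)) + (10 + 62)) = √((-4 + 3*0)*(1 + (-4 + 3*0)) + 72) = √((-4 + 0)*(1 + (-4 + 0)) + 72) = √(-4*(1 - 4) + 72) = √(-4*(-3) + 72) = √(12 + 72) = √84 = 2*√21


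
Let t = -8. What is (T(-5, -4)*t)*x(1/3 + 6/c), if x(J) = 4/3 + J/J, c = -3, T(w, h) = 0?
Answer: 0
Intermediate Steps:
x(J) = 7/3 (x(J) = 4*(1/3) + 1 = 4/3 + 1 = 7/3)
(T(-5, -4)*t)*x(1/3 + 6/c) = (0*(-8))*(7/3) = 0*(7/3) = 0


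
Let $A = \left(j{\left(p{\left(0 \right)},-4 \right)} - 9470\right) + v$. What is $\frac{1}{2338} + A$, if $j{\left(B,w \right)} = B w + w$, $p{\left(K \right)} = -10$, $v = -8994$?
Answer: $- \frac{43084663}{2338} \approx -18428.0$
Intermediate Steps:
$j{\left(B,w \right)} = w + B w$
$A = -18428$ ($A = \left(- 4 \left(1 - 10\right) - 9470\right) - 8994 = \left(\left(-4\right) \left(-9\right) - 9470\right) - 8994 = \left(36 - 9470\right) - 8994 = -9434 - 8994 = -18428$)
$\frac{1}{2338} + A = \frac{1}{2338} - 18428 = - \frac{43084663}{2338}$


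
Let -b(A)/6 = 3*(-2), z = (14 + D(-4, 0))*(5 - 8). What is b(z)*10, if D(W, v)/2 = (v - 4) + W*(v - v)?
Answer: 360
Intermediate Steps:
D(W, v) = -8 + 2*v (D(W, v) = 2*((v - 4) + W*(v - v)) = 2*((-4 + v) + W*0) = 2*((-4 + v) + 0) = 2*(-4 + v) = -8 + 2*v)
z = -18 (z = (14 + (-8 + 2*0))*(5 - 8) = (14 + (-8 + 0))*(-3) = (14 - 8)*(-3) = 6*(-3) = -18)
b(A) = 36 (b(A) = -18*(-2) = -6*(-6) = 36)
b(z)*10 = 36*10 = 360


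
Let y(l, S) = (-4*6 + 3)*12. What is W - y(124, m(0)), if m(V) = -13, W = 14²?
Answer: 448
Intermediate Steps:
W = 196
y(l, S) = -252 (y(l, S) = (-24 + 3)*12 = -21*12 = -252)
W - y(124, m(0)) = 196 - 1*(-252) = 196 + 252 = 448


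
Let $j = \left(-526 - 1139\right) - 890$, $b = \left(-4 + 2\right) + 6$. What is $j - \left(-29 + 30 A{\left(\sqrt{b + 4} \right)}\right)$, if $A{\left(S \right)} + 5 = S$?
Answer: $-2376 - 60 \sqrt{2} \approx -2460.9$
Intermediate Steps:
$b = 4$ ($b = -2 + 6 = 4$)
$A{\left(S \right)} = -5 + S$
$j = -2555$ ($j = -1665 - 890 = -2555$)
$j - \left(-29 + 30 A{\left(\sqrt{b + 4} \right)}\right) = -2555 - \left(-29 + 30 \left(-5 + \sqrt{4 + 4}\right)\right) = -2555 - \left(-29 + 30 \left(-5 + \sqrt{8}\right)\right) = -2555 - \left(-29 + 30 \left(-5 + 2 \sqrt{2}\right)\right) = -2555 - \left(-29 - \left(150 - 60 \sqrt{2}\right)\right) = -2555 - \left(-179 + 60 \sqrt{2}\right) = -2555 + \left(179 - 60 \sqrt{2}\right) = -2376 - 60 \sqrt{2}$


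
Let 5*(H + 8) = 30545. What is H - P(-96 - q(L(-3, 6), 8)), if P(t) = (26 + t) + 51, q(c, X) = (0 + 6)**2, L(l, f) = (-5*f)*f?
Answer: 6156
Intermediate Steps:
H = 6101 (H = -8 + (1/5)*30545 = -8 + 6109 = 6101)
L(l, f) = -5*f**2
q(c, X) = 36 (q(c, X) = 6**2 = 36)
P(t) = 77 + t
H - P(-96 - q(L(-3, 6), 8)) = 6101 - (77 + (-96 - 1*36)) = 6101 - (77 + (-96 - 36)) = 6101 - (77 - 132) = 6101 - 1*(-55) = 6101 + 55 = 6156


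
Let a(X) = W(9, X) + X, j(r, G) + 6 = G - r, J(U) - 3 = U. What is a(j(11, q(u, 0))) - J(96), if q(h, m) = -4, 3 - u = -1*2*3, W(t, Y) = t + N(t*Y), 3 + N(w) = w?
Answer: -303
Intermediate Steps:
J(U) = 3 + U
N(w) = -3 + w
W(t, Y) = -3 + t + Y*t (W(t, Y) = t + (-3 + t*Y) = t + (-3 + Y*t) = -3 + t + Y*t)
u = 9 (u = 3 - (-1*2)*3 = 3 - (-2)*3 = 3 - 1*(-6) = 3 + 6 = 9)
j(r, G) = -6 + G - r (j(r, G) = -6 + (G - r) = -6 + G - r)
a(X) = 6 + 10*X (a(X) = (-3 + 9 + X*9) + X = (-3 + 9 + 9*X) + X = (6 + 9*X) + X = 6 + 10*X)
a(j(11, q(u, 0))) - J(96) = (6 + 10*(-6 - 4 - 1*11)) - (3 + 96) = (6 + 10*(-6 - 4 - 11)) - 1*99 = (6 + 10*(-21)) - 99 = (6 - 210) - 99 = -204 - 99 = -303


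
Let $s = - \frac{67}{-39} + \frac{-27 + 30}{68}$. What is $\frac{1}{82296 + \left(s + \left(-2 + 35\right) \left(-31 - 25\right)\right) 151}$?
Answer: $- \frac{2652}{521080681} \approx -5.0894 \cdot 10^{-6}$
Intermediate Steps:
$s = \frac{4673}{2652}$ ($s = \left(-67\right) \left(- \frac{1}{39}\right) + 3 \cdot \frac{1}{68} = \frac{67}{39} + \frac{3}{68} = \frac{4673}{2652} \approx 1.7621$)
$\frac{1}{82296 + \left(s + \left(-2 + 35\right) \left(-31 - 25\right)\right) 151} = \frac{1}{82296 + \left(\frac{4673}{2652} + \left(-2 + 35\right) \left(-31 - 25\right)\right) 151} = \frac{1}{82296 + \left(\frac{4673}{2652} + 33 \left(-56\right)\right) 151} = \frac{1}{82296 + \left(\frac{4673}{2652} - 1848\right) 151} = \frac{1}{82296 - \frac{739329673}{2652}} = \frac{1}{- \frac{521080681}{2652}} = - \frac{2652}{521080681}$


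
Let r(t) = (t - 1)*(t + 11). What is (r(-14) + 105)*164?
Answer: 24600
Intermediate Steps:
r(t) = (-1 + t)*(11 + t)
(r(-14) + 105)*164 = ((-11 + (-14)² + 10*(-14)) + 105)*164 = ((-11 + 196 - 140) + 105)*164 = (45 + 105)*164 = 150*164 = 24600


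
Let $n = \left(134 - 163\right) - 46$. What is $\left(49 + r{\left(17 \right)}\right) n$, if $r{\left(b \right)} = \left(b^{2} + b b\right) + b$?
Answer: $-48300$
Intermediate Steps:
$n = -75$ ($n = -29 - 46 = -75$)
$r{\left(b \right)} = b + 2 b^{2}$ ($r{\left(b \right)} = \left(b^{2} + b^{2}\right) + b = 2 b^{2} + b = b + 2 b^{2}$)
$\left(49 + r{\left(17 \right)}\right) n = \left(49 + 17 \left(1 + 2 \cdot 17\right)\right) \left(-75\right) = \left(49 + 17 \left(1 + 34\right)\right) \left(-75\right) = \left(49 + 17 \cdot 35\right) \left(-75\right) = \left(49 + 595\right) \left(-75\right) = 644 \left(-75\right) = -48300$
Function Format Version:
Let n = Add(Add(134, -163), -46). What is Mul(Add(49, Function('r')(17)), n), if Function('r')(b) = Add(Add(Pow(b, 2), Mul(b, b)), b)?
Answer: -48300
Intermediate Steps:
n = -75 (n = Add(-29, -46) = -75)
Function('r')(b) = Add(b, Mul(2, Pow(b, 2))) (Function('r')(b) = Add(Add(Pow(b, 2), Pow(b, 2)), b) = Add(Mul(2, Pow(b, 2)), b) = Add(b, Mul(2, Pow(b, 2))))
Mul(Add(49, Function('r')(17)), n) = Mul(Add(49, Mul(17, Add(1, Mul(2, 17)))), -75) = Mul(Add(49, Mul(17, Add(1, 34))), -75) = Mul(Add(49, Mul(17, 35)), -75) = Mul(Add(49, 595), -75) = Mul(644, -75) = -48300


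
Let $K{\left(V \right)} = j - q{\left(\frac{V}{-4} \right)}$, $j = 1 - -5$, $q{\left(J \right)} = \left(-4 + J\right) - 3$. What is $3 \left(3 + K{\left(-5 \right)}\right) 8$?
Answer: $354$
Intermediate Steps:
$q{\left(J \right)} = -7 + J$
$j = 6$ ($j = 1 + 5 = 6$)
$K{\left(V \right)} = 13 + \frac{V}{4}$ ($K{\left(V \right)} = 6 - \left(-7 + \frac{V}{-4}\right) = 6 - \left(-7 + V \left(- \frac{1}{4}\right)\right) = 6 - \left(-7 - \frac{V}{4}\right) = 6 + \left(7 + \frac{V}{4}\right) = 13 + \frac{V}{4}$)
$3 \left(3 + K{\left(-5 \right)}\right) 8 = 3 \left(3 + \left(13 + \frac{1}{4} \left(-5\right)\right)\right) 8 = 3 \left(3 + \left(13 - \frac{5}{4}\right)\right) 8 = 3 \left(3 + \frac{47}{4}\right) 8 = 3 \cdot \frac{59}{4} \cdot 8 = \frac{177}{4} \cdot 8 = 354$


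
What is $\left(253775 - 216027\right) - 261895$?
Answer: $-224147$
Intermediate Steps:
$\left(253775 - 216027\right) - 261895 = 37748 - 261895 = -224147$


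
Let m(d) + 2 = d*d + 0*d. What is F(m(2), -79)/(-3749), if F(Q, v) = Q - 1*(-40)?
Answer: -42/3749 ≈ -0.011203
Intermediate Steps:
m(d) = -2 + d**2 (m(d) = -2 + (d*d + 0*d) = -2 + (d**2 + 0) = -2 + d**2)
F(Q, v) = 40 + Q (F(Q, v) = Q + 40 = 40 + Q)
F(m(2), -79)/(-3749) = (40 + (-2 + 2**2))/(-3749) = (40 + (-2 + 4))*(-1/3749) = (40 + 2)*(-1/3749) = 42*(-1/3749) = -42/3749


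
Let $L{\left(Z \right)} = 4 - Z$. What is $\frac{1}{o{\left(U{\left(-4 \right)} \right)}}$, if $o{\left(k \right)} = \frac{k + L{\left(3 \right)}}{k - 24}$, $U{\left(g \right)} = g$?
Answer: $\frac{28}{3} \approx 9.3333$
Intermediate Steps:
$o{\left(k \right)} = \frac{1 + k}{-24 + k}$ ($o{\left(k \right)} = \frac{k + \left(4 - 3\right)}{k - 24} = \frac{k + \left(4 - 3\right)}{-24 + k} = \frac{k + 1}{-24 + k} = \frac{1 + k}{-24 + k}$)
$\frac{1}{o{\left(U{\left(-4 \right)} \right)}} = \frac{1}{\frac{1}{-24 - 4} \left(1 - 4\right)} = \frac{1}{\frac{1}{-28} \left(-3\right)} = \frac{1}{\left(- \frac{1}{28}\right) \left(-3\right)} = \frac{1}{\frac{3}{28}} = \frac{28}{3}$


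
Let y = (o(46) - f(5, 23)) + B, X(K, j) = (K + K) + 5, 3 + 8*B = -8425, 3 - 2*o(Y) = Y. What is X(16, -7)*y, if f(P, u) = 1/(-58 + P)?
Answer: -2108038/53 ≈ -39774.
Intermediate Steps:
o(Y) = 3/2 - Y/2
B = -2107/2 (B = -3/8 + (⅛)*(-8425) = -3/8 - 8425/8 = -2107/2 ≈ -1053.5)
X(K, j) = 5 + 2*K (X(K, j) = 2*K + 5 = 5 + 2*K)
y = -56974/53 (y = ((3/2 - ½*46) - 1/(-58 + 5)) - 2107/2 = ((3/2 - 23) - 1/(-53)) - 2107/2 = (-43/2 - 1*(-1/53)) - 2107/2 = (-43/2 + 1/53) - 2107/2 = -2277/106 - 2107/2 = -56974/53 ≈ -1075.0)
X(16, -7)*y = (5 + 2*16)*(-56974/53) = (5 + 32)*(-56974/53) = 37*(-56974/53) = -2108038/53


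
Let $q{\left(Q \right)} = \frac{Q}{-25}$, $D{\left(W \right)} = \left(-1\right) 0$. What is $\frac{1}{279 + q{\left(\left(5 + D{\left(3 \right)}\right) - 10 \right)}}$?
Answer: $\frac{5}{1396} \approx 0.0035817$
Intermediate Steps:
$D{\left(W \right)} = 0$
$q{\left(Q \right)} = - \frac{Q}{25}$ ($q{\left(Q \right)} = Q \left(- \frac{1}{25}\right) = - \frac{Q}{25}$)
$\frac{1}{279 + q{\left(\left(5 + D{\left(3 \right)}\right) - 10 \right)}} = \frac{1}{279 - \frac{\left(5 + 0\right) - 10}{25}} = \frac{1}{279 - \frac{5 - 10}{25}} = \frac{1}{279 - - \frac{1}{5}} = \frac{1}{279 + \frac{1}{5}} = \frac{1}{\frac{1396}{5}} = \frac{5}{1396}$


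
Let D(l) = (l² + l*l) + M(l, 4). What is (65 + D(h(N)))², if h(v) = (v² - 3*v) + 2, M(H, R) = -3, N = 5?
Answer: 122500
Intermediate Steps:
h(v) = 2 + v² - 3*v
D(l) = -3 + 2*l² (D(l) = (l² + l*l) - 3 = (l² + l²) - 3 = 2*l² - 3 = -3 + 2*l²)
(65 + D(h(N)))² = (65 + (-3 + 2*(2 + 5² - 3*5)²))² = (65 + (-3 + 2*(2 + 25 - 15)²))² = (65 + (-3 + 2*12²))² = (65 + (-3 + 2*144))² = (65 + (-3 + 288))² = (65 + 285)² = 350² = 122500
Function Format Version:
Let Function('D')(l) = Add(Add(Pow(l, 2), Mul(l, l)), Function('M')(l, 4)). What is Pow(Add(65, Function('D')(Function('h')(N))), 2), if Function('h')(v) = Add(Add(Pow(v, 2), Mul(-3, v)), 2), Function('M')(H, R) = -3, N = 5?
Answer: 122500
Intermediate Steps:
Function('h')(v) = Add(2, Pow(v, 2), Mul(-3, v))
Function('D')(l) = Add(-3, Mul(2, Pow(l, 2))) (Function('D')(l) = Add(Add(Pow(l, 2), Mul(l, l)), -3) = Add(Add(Pow(l, 2), Pow(l, 2)), -3) = Add(Mul(2, Pow(l, 2)), -3) = Add(-3, Mul(2, Pow(l, 2))))
Pow(Add(65, Function('D')(Function('h')(N))), 2) = Pow(Add(65, Add(-3, Mul(2, Pow(Add(2, Pow(5, 2), Mul(-3, 5)), 2)))), 2) = Pow(Add(65, Add(-3, Mul(2, Pow(Add(2, 25, -15), 2)))), 2) = Pow(Add(65, Add(-3, Mul(2, Pow(12, 2)))), 2) = Pow(Add(65, Add(-3, Mul(2, 144))), 2) = Pow(Add(65, Add(-3, 288)), 2) = Pow(Add(65, 285), 2) = Pow(350, 2) = 122500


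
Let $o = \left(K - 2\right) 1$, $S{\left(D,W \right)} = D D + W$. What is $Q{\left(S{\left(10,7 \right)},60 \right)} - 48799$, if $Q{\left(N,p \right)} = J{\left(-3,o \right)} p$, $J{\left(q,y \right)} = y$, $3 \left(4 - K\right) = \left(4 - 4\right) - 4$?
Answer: $-48599$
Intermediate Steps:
$K = \frac{16}{3}$ ($K = 4 - \frac{\left(4 - 4\right) - 4}{3} = 4 - \frac{0 - 4}{3} = 4 - - \frac{4}{3} = 4 + \frac{4}{3} = \frac{16}{3} \approx 5.3333$)
$S{\left(D,W \right)} = W + D^{2}$ ($S{\left(D,W \right)} = D^{2} + W = W + D^{2}$)
$o = \frac{10}{3}$ ($o = \left(\frac{16}{3} - 2\right) 1 = \frac{10}{3} \cdot 1 = \frac{10}{3} \approx 3.3333$)
$Q{\left(N,p \right)} = \frac{10 p}{3}$
$Q{\left(S{\left(10,7 \right)},60 \right)} - 48799 = \frac{10}{3} \cdot 60 - 48799 = 200 - 48799 = -48599$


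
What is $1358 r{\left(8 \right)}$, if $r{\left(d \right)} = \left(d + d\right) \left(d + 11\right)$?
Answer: $412832$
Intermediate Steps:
$r{\left(d \right)} = 2 d \left(11 + d\right)$
$1358 r{\left(8 \right)} = 1358 \cdot 2 \cdot 8 \left(11 + 8\right) = 1358 \cdot 2 \cdot 8 \cdot 19 = 1358 \cdot 304 = 412832$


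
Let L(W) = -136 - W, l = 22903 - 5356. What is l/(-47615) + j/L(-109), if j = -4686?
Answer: 74216707/428535 ≈ 173.19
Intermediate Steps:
l = 17547
l/(-47615) + j/L(-109) = 17547/(-47615) - 4686/(-136 - 1*(-109)) = 17547*(-1/47615) - 4686/(-136 + 109) = -17547/47615 - 4686/(-27) = -17547/47615 - 4686*(-1/27) = -17547/47615 + 1562/9 = 74216707/428535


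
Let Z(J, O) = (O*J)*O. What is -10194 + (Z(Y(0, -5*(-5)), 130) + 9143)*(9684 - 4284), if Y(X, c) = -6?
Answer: -498197994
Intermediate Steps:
Z(J, O) = J*O² (Z(J, O) = (J*O)*O = J*O²)
-10194 + (Z(Y(0, -5*(-5)), 130) + 9143)*(9684 - 4284) = -10194 + (-6*130² + 9143)*(9684 - 4284) = -10194 + (-6*16900 + 9143)*5400 = -10194 + (-101400 + 9143)*5400 = -10194 - 92257*5400 = -10194 - 498187800 = -498197994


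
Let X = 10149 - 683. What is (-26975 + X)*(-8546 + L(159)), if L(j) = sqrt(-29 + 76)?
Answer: 149631914 - 17509*sqrt(47) ≈ 1.4951e+8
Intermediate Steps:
X = 9466
L(j) = sqrt(47)
(-26975 + X)*(-8546 + L(159)) = (-26975 + 9466)*(-8546 + sqrt(47)) = -17509*(-8546 + sqrt(47)) = 149631914 - 17509*sqrt(47)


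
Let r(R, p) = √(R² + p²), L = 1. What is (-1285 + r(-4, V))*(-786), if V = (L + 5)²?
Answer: 1010010 - 3144*√82 ≈ 9.8154e+5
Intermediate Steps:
V = 36 (V = (1 + 5)² = 6² = 36)
(-1285 + r(-4, V))*(-786) = (-1285 + √((-4)² + 36²))*(-786) = (-1285 + √(16 + 1296))*(-786) = (-1285 + √1312)*(-786) = (-1285 + 4*√82)*(-786) = 1010010 - 3144*√82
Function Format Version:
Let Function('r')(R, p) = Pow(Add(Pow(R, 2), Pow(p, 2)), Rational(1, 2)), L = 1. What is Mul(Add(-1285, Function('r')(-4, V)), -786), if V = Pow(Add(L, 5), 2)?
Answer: Add(1010010, Mul(-3144, Pow(82, Rational(1, 2)))) ≈ 9.8154e+5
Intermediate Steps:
V = 36 (V = Pow(Add(1, 5), 2) = Pow(6, 2) = 36)
Mul(Add(-1285, Function('r')(-4, V)), -786) = Mul(Add(-1285, Pow(Add(Pow(-4, 2), Pow(36, 2)), Rational(1, 2))), -786) = Mul(Add(-1285, Pow(Add(16, 1296), Rational(1, 2))), -786) = Mul(Add(-1285, Pow(1312, Rational(1, 2))), -786) = Mul(Add(-1285, Mul(4, Pow(82, Rational(1, 2)))), -786) = Add(1010010, Mul(-3144, Pow(82, Rational(1, 2))))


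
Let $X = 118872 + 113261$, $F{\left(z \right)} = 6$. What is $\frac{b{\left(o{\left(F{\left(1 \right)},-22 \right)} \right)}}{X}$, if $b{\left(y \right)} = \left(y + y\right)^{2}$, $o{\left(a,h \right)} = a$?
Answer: $\frac{144}{232133} \approx 0.00062033$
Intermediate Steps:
$X = 232133$
$b{\left(y \right)} = 4 y^{2}$ ($b{\left(y \right)} = \left(2 y\right)^{2} = 4 y^{2}$)
$\frac{b{\left(o{\left(F{\left(1 \right)},-22 \right)} \right)}}{X} = \frac{4 \cdot 6^{2}}{232133} = 4 \cdot 36 \cdot \frac{1}{232133} = 144 \cdot \frac{1}{232133} = \frac{144}{232133}$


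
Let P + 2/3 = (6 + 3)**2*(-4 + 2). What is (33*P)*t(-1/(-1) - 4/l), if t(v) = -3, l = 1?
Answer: 16104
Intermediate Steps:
P = -488/3 (P = -2/3 + (6 + 3)**2*(-4 + 2) = -2/3 + 9**2*(-2) = -2/3 + 81*(-2) = -2/3 - 162 = -488/3 ≈ -162.67)
(33*P)*t(-1/(-1) - 4/l) = (33*(-488/3))*(-3) = -5368*(-3) = 16104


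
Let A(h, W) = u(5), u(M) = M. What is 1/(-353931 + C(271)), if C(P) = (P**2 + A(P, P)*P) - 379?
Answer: -1/279514 ≈ -3.5776e-6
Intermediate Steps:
A(h, W) = 5
C(P) = -379 + P**2 + 5*P (C(P) = (P**2 + 5*P) - 379 = -379 + P**2 + 5*P)
1/(-353931 + C(271)) = 1/(-353931 + (-379 + 271**2 + 5*271)) = 1/(-353931 + (-379 + 73441 + 1355)) = 1/(-353931 + 74417) = 1/(-279514) = -1/279514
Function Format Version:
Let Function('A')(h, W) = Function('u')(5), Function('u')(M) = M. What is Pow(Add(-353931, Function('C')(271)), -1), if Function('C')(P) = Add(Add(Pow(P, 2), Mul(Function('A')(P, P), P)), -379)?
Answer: Rational(-1, 279514) ≈ -3.5776e-6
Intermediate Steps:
Function('A')(h, W) = 5
Function('C')(P) = Add(-379, Pow(P, 2), Mul(5, P)) (Function('C')(P) = Add(Add(Pow(P, 2), Mul(5, P)), -379) = Add(-379, Pow(P, 2), Mul(5, P)))
Pow(Add(-353931, Function('C')(271)), -1) = Pow(Add(-353931, Add(-379, Pow(271, 2), Mul(5, 271))), -1) = Pow(Add(-353931, Add(-379, 73441, 1355)), -1) = Pow(Add(-353931, 74417), -1) = Pow(-279514, -1) = Rational(-1, 279514)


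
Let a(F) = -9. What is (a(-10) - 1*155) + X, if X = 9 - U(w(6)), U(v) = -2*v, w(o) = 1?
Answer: -153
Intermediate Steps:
X = 11 (X = 9 - (-2) = 9 - 1*(-2) = 9 + 2 = 11)
(a(-10) - 1*155) + X = (-9 - 1*155) + 11 = (-9 - 155) + 11 = -164 + 11 = -153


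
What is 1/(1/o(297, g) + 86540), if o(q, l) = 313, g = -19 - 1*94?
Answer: 313/27087021 ≈ 1.1555e-5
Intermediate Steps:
g = -113 (g = -19 - 94 = -113)
1/(1/o(297, g) + 86540) = 1/(1/313 + 86540) = 1/(27087021/313) = 313/27087021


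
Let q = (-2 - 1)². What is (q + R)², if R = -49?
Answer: 1600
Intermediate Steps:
q = 9 (q = (-3)² = 9)
(q + R)² = (9 - 49)² = (-40)² = 1600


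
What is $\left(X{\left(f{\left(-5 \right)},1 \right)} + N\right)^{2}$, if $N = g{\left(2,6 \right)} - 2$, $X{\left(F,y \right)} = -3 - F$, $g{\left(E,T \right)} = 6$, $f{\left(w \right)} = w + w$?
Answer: $121$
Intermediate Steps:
$f{\left(w \right)} = 2 w$
$N = 4$ ($N = 6 - 2 = 4$)
$\left(X{\left(f{\left(-5 \right)},1 \right)} + N\right)^{2} = \left(\left(-3 - 2 \left(-5\right)\right) + 4\right)^{2} = \left(\left(-3 - -10\right) + 4\right)^{2} = \left(\left(-3 + 10\right) + 4\right)^{2} = \left(7 + 4\right)^{2} = 11^{2} = 121$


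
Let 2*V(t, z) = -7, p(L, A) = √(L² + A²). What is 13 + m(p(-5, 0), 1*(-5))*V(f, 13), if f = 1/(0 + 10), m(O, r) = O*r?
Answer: 201/2 ≈ 100.50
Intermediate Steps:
p(L, A) = √(A² + L²)
f = ⅒ (f = 1/10 = ⅒ ≈ 0.10000)
V(t, z) = -7/2 (V(t, z) = (½)*(-7) = -7/2)
13 + m(p(-5, 0), 1*(-5))*V(f, 13) = 13 + (√(0² + (-5)²)*(1*(-5)))*(-7/2) = 13 + (√(0 + 25)*(-5))*(-7/2) = 13 + (√25*(-5))*(-7/2) = 13 + (5*(-5))*(-7/2) = 13 - 25*(-7/2) = 13 + 175/2 = 201/2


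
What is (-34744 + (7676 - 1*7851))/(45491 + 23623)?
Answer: -34919/69114 ≈ -0.50524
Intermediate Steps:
(-34744 + (7676 - 1*7851))/(45491 + 23623) = (-34744 + (7676 - 7851))/69114 = (-34744 - 175)*(1/69114) = -34919*1/69114 = -34919/69114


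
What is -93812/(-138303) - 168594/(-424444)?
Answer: 31567498255/29350939266 ≈ 1.0755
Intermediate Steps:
-93812/(-138303) - 168594/(-424444) = -93812*(-1/138303) - 168594*(-1/424444) = 93812/138303 + 84297/212222 = 31567498255/29350939266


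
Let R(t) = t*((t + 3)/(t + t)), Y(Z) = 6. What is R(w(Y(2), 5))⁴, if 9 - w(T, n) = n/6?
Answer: 20151121/20736 ≈ 971.79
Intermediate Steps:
w(T, n) = 9 - n/6
R(t) = 3/2 + t/2 (R(t) = t*((3 + t)/((2*t))) = t*((3 + t)*(1/(2*t))) = t*((3 + t)/(2*t)) = 3/2 + t/2)
R(w(Y(2), 5))⁴ = (3/2 + (9 - ⅙*5)/2)⁴ = (3/2 + (9 - ⅚)/2)⁴ = (3/2 + (½)*(49/6))⁴ = (3/2 + 49/12)⁴ = (67/12)⁴ = 20151121/20736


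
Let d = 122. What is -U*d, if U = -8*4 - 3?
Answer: 4270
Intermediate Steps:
U = -35 (U = -32 - 3 = -35)
-U*d = -(-35)*122 = -1*(-4270) = 4270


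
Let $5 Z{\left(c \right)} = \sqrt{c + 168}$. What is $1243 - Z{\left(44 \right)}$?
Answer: $1243 - \frac{2 \sqrt{53}}{5} \approx 1240.1$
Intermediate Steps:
$Z{\left(c \right)} = \frac{\sqrt{168 + c}}{5}$ ($Z{\left(c \right)} = \frac{\sqrt{c + 168}}{5} = \frac{\sqrt{168 + c}}{5}$)
$1243 - Z{\left(44 \right)} = 1243 - \frac{\sqrt{168 + 44}}{5} = 1243 - \frac{\sqrt{212}}{5} = 1243 - \frac{2 \sqrt{53}}{5}$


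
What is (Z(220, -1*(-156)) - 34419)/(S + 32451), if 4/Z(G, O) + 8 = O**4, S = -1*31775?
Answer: -5096084781017/100088710072 ≈ -50.916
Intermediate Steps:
S = -31775
Z(G, O) = 4/(-8 + O**4)
(Z(220, -1*(-156)) - 34419)/(S + 32451) = (4/(-8 + (-1*(-156))**4) - 34419)/(-31775 + 32451) = (4/(-8 + 156**4) - 34419)/676 = (4/(-8 + 592240896) - 34419)*(1/676) = (4/592240888 - 34419)*(1/676) = (4*(1/592240888) - 34419)*(1/676) = (1/148060222 - 34419)*(1/676) = -5096084781017/148060222*1/676 = -5096084781017/100088710072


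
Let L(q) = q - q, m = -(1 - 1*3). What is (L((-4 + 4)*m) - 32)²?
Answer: 1024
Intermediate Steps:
m = 2 (m = -(1 - 3) = -1*(-2) = 2)
L(q) = 0
(L((-4 + 4)*m) - 32)² = (0 - 32)² = (-32)² = 1024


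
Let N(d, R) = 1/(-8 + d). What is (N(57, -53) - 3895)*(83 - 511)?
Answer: 81685512/49 ≈ 1.6671e+6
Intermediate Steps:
(N(57, -53) - 3895)*(83 - 511) = (1/(-8 + 57) - 3895)*(83 - 511) = (1/49 - 3895)*(-428) = -190854/49*(-428) = 81685512/49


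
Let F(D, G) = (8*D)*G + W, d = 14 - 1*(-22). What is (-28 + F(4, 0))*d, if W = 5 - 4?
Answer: -972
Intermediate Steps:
d = 36 (d = 14 + 22 = 36)
W = 1
F(D, G) = 1 + 8*D*G (F(D, G) = (8*D)*G + 1 = 8*D*G + 1 = 1 + 8*D*G)
(-28 + F(4, 0))*d = (-28 + (1 + 8*4*0))*36 = (-28 + (1 + 0))*36 = (-28 + 1)*36 = -27*36 = -972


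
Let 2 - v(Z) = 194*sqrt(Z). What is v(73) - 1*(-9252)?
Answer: 9254 - 194*sqrt(73) ≈ 7596.5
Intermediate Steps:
v(Z) = 2 - 194*sqrt(Z)
v(73) - 1*(-9252) = (2 - 194*sqrt(73)) - 1*(-9252) = (2 - 194*sqrt(73)) + 9252 = 9254 - 194*sqrt(73)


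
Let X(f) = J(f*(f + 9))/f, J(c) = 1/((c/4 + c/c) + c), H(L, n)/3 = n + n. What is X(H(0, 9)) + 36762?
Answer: 8443827019/229689 ≈ 36762.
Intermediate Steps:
H(L, n) = 6*n (H(L, n) = 3*(n + n) = 3*(2*n) = 6*n)
J(c) = 1/(1 + 5*c/4) (J(c) = 1/((c*(¼) + 1) + c) = 1/((c/4 + 1) + c) = 1/((1 + c/4) + c) = 1/(1 + 5*c/4))
X(f) = 4/(f*(4 + 5*f*(9 + f))) (X(f) = (4/(4 + 5*(f*(f + 9))))/f = (4/(4 + 5*(f*(9 + f))))/f = (4/(4 + 5*f*(9 + f)))/f = 4/(f*(4 + 5*f*(9 + f))))
X(H(0, 9)) + 36762 = 4/(((6*9))*(4 + 5*(6*9)*(9 + 6*9))) + 36762 = 4/(54*(4 + 5*54*(9 + 54))) + 36762 = 4*(1/54)/(4 + 5*54*63) + 36762 = 4*(1/54)/(4 + 17010) + 36762 = 4*(1/54)/17014 + 36762 = 4*(1/54)*(1/17014) + 36762 = 1/229689 + 36762 = 8443827019/229689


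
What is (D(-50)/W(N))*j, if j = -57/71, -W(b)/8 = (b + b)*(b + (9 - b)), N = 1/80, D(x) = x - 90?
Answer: -13300/213 ≈ -62.441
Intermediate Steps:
D(x) = -90 + x
N = 1/80 ≈ 0.012500
W(b) = -144*b (W(b) = -8*(b + b)*(b + (9 - b)) = -8*2*b*9 = -144*b)
j = -57/71 (j = -57*1/71 = -57/71 ≈ -0.80282)
(D(-50)/W(N))*j = ((-90 - 50)/((-144*1/80)))*(-57/71) = -140/(-9/5)*(-57/71) = -140*(-5/9)*(-57/71) = (700/9)*(-57/71) = -13300/213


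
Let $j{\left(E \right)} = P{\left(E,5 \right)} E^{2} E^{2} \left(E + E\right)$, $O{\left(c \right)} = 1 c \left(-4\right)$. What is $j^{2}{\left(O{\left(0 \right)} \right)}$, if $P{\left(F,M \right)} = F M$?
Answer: $0$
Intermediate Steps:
$O{\left(c \right)} = - 4 c$ ($O{\left(c \right)} = c \left(-4\right) = - 4 c$)
$j{\left(E \right)} = 10 E^{6}$ ($j{\left(E \right)} = E 5 E^{2} E^{2} \left(E + E\right) = 5 E E^{2} E^{2} \cdot 2 E = 5 E^{3} E^{2} \cdot 2 E = 5 E^{5} \cdot 2 E = 10 E^{6}$)
$j^{2}{\left(O{\left(0 \right)} \right)} = \left(10 \left(\left(-4\right) 0\right)^{6}\right)^{2} = \left(10 \cdot 0^{6}\right)^{2} = \left(10 \cdot 0\right)^{2} = 0^{2} = 0$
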